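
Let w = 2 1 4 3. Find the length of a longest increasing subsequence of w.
2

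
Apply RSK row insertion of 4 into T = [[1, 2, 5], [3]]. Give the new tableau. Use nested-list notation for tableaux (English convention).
[[1, 2, 4], [3, 5]]

In row 1, 4 replaces 5 (the leftmost entry greater than 4); 5 is bumped to row 2. 5 is appended to row 2. The new tableau is [[1, 2, 4], [3, 5]].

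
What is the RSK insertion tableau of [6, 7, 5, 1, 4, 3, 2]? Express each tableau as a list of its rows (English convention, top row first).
After inserting 6: P = [[6]].
After inserting 7: P = [[6, 7]].
After inserting 5: P = [[5, 7], [6]].
After inserting 1: P = [[1, 7], [5], [6]].
After inserting 4: P = [[1, 4], [5, 7], [6]].
After inserting 3: P = [[1, 3], [4, 7], [5], [6]].
After inserting 2: P = [[1, 2], [3, 7], [4], [5], [6]].

So P = [[1, 2], [3, 7], [4], [5], [6]].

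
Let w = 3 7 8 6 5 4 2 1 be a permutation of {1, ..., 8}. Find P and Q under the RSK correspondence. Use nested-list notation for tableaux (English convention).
Insert each entry of the permutation into P by Schensted row insertion, recording in Q the position of each new cell.

Insert 3: appended to row 1. P = [[3]].
Insert 7: appended to row 1. P = [[3, 7]].
Insert 8: appended to row 1. P = [[3, 7, 8]].
Insert 6: 6 bumps 7 from row 1; 7 starts row 2. P = [[3, 6, 8], [7]].
Insert 5: 5 bumps 6 from row 1; 6 bumps 7 from row 2; 7 starts row 3. P = [[3, 5, 8], [6], [7]].
Insert 4: 4 bumps 5 from row 1; 5 bumps 6 from row 2; 6 bumps 7 from row 3; 7 starts row 4. P = [[3, 4, 8], [5], [6], [7]].
Insert 2: 2 bumps 3 from row 1; 3 bumps 5 from row 2; 5 bumps 6 from row 3; 6 bumps 7 from row 4; 7 starts row 5. P = [[2, 4, 8], [3], [5], [6], [7]].
Insert 1: 1 bumps 2 from row 1; 2 bumps 3 from row 2; 3 bumps 5 from row 3; 5 bumps 6 from row 4; 6 bumps 7 from row 5; 7 starts row 6. P = [[1, 4, 8], [2], [3], [5], [6], [7]].

So P = [[1, 4, 8], [2], [3], [5], [6], [7]], Q = [[1, 2, 3], [4], [5], [6], [7], [8]].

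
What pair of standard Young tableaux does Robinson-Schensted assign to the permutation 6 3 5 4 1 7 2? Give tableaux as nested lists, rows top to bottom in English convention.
Insert each entry of the permutation into P by Schensted row insertion, recording in Q the position of each new cell.

Insert 6: appended to row 1. P = [[6]], Q = [[1]].
Insert 3: 3 bumps 6 from row 1; 6 starts row 2. P = [[3], [6]], Q = [[1], [2]].
Insert 5: appended to row 1. P = [[3, 5], [6]], Q = [[1, 3], [2]].
Insert 4: 4 bumps 5 from row 1; 5 bumps 6 from row 2; 6 starts row 3. P = [[3, 4], [5], [6]], Q = [[1, 3], [2], [4]].
Insert 1: 1 bumps 3 from row 1; 3 bumps 5 from row 2; 5 bumps 6 from row 3; 6 starts row 4. P = [[1, 4], [3], [5], [6]], Q = [[1, 3], [2], [4], [5]].
Insert 7: appended to row 1. P = [[1, 4, 7], [3], [5], [6]], Q = [[1, 3, 6], [2], [4], [5]].
Insert 2: 2 bumps 4 from row 1; 4 appends to row 2. P = [[1, 2, 7], [3, 4], [5], [6]], Q = [[1, 3, 6], [2, 7], [4], [5]].

So P = [[1, 2, 7], [3, 4], [5], [6]], Q = [[1, 3, 6], [2, 7], [4], [5]].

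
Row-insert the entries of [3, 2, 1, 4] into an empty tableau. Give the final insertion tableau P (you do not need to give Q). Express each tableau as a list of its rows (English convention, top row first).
Insert 3: appended to row 1. P = [[3]].
Insert 2: 2 bumps 3 from row 1; 3 starts row 2. P = [[2], [3]].
Insert 1: 1 bumps 2 from row 1; 2 bumps 3 from row 2; 3 starts row 3. P = [[1], [2], [3]].
Insert 4: appended to row 1. P = [[1, 4], [2], [3]].

So P = [[1, 4], [2], [3]].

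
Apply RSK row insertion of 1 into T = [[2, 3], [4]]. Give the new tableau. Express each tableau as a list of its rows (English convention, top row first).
[[1, 3], [2], [4]]

In row 1, 1 replaces 2 (the leftmost entry greater than 1); 2 is bumped to row 2. In row 2, 2 replaces 4 (the leftmost entry greater than 2); 4 is bumped to row 3. 4 starts a new row 3. The new tableau is [[1, 3], [2], [4]].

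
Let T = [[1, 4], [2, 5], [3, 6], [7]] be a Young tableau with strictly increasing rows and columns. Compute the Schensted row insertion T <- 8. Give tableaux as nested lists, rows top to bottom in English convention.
8 is larger than every entry of row 1, so it is appended to row 1. The new tableau is [[1, 4, 8], [2, 5], [3, 6], [7]].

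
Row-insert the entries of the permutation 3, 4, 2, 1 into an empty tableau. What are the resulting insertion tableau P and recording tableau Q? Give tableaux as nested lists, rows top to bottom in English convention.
Insert each entry of the permutation into P by Schensted row insertion, recording in Q the position of each new cell.

Insert 3: appended to row 1. P = [[3]].
Insert 4: appended to row 1. P = [[3, 4]].
Insert 2: 2 bumps 3 from row 1; 3 starts row 2. P = [[2, 4], [3]].
Insert 1: 1 bumps 2 from row 1; 2 bumps 3 from row 2; 3 starts row 3. P = [[1, 4], [2], [3]].

So P = [[1, 4], [2], [3]], Q = [[1, 2], [3], [4]].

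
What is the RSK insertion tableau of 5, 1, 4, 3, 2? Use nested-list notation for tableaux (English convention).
Insert 5: appended to row 1. P = [[5]].
Insert 1: 1 bumps 5 from row 1; 5 starts row 2. P = [[1], [5]].
Insert 4: appended to row 1. P = [[1, 4], [5]].
Insert 3: 3 bumps 4 from row 1; 4 bumps 5 from row 2; 5 starts row 3. P = [[1, 3], [4], [5]].
Insert 2: 2 bumps 3 from row 1; 3 bumps 4 from row 2; 4 bumps 5 from row 3; 5 starts row 4. P = [[1, 2], [3], [4], [5]].

So P = [[1, 2], [3], [4], [5]].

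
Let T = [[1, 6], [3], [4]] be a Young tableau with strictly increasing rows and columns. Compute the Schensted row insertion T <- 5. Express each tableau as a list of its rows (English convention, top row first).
In row 1, 5 replaces 6 (the leftmost entry greater than 5); 6 is bumped to row 2. 6 is appended to row 2. The new tableau is [[1, 5], [3, 6], [4]].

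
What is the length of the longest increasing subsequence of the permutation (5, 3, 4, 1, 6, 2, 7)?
4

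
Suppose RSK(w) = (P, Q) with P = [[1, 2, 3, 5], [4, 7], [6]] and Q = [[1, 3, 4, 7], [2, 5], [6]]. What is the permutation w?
Reverse the RSK construction: for i from n down to 1, find the cell of Q containing i, remove the entry at that cell from P, and reverse-bump it up through P; the value ejected from row 1 is w(i).

Step i=7: Q has 7 at row 1, column 4; remove that cell from P, ejecting 5. So w(7) = 5. P is now [[1, 2, 3], [4, 7], [6]].
Step i=6: Q has 6 at row 3, column 1; remove 6 from row 3 of P and reverse-bump: 6 enters row 2 and ejects 4; 4 enters row 1 and ejects 3. So w(6) = 3. P is now [[1, 2, 4], [6, 7]].
Step i=5: Q has 5 at row 2, column 2; remove 7 from row 2 of P and reverse-bump: 7 enters row 1 and ejects 4. So w(5) = 4. P is now [[1, 2, 7], [6]].
Step i=4: Q has 4 at row 1, column 3; remove that cell from P, ejecting 7. So w(4) = 7. P is now [[1, 2], [6]].
Step i=3: Q has 3 at row 1, column 2; remove that cell from P, ejecting 2. So w(3) = 2. P is now [[1], [6]].
Step i=2: Q has 2 at row 2, column 1; remove 6 from row 2 of P and reverse-bump: 6 enters row 1 and ejects 1. So w(2) = 1. P is now [[6]].
Step i=1: Q has 1 at row 1, column 1; remove that cell from P, ejecting 6. So w(1) = 6. P is now [].

So w = 6 1 2 7 4 3 5.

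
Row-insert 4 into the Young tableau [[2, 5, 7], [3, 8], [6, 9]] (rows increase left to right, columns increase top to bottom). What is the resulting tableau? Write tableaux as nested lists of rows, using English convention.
In row 1, 4 replaces 5 (the leftmost entry greater than 4); 5 is bumped to row 2. In row 2, 5 replaces 8 (the leftmost entry greater than 5); 8 is bumped to row 3. In row 3, 8 replaces 9 (the leftmost entry greater than 8); 9 is bumped to row 4. 9 starts a new row 4. The new tableau is [[2, 4, 7], [3, 5], [6, 8], [9]].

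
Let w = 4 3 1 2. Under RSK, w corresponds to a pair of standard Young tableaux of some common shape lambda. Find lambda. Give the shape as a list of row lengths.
Row-insert each entry into an empty tableau.

After inserting 4: P = [[4]].
After inserting 3: P = [[3], [4]].
After inserting 1: P = [[1], [3], [4]].
After inserting 2: P = [[1, 2], [3], [4]].

The final insertion tableau P = [[1, 2], [3], [4]] has shape [2, 1, 1].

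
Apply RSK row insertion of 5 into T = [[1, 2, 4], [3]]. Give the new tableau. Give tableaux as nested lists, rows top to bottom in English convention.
[[1, 2, 4, 5], [3]]

5 is larger than every entry of row 1, so it is appended to row 1. The new tableau is [[1, 2, 4, 5], [3]].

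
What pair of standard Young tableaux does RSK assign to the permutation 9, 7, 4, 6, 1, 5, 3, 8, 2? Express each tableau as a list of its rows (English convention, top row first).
Insert each entry of the permutation into P by Schensted row insertion, recording in Q the position of each new cell.

Insert 9: appended to row 1. P = [[9]].
Insert 7: 7 bumps 9 from row 1; 9 starts row 2. P = [[7], [9]].
Insert 4: 4 bumps 7 from row 1; 7 bumps 9 from row 2; 9 starts row 3. P = [[4], [7], [9]].
Insert 6: appended to row 1. P = [[4, 6], [7], [9]].
Insert 1: 1 bumps 4 from row 1; 4 bumps 7 from row 2; 7 bumps 9 from row 3; 9 starts row 4. P = [[1, 6], [4], [7], [9]].
Insert 5: 5 bumps 6 from row 1; 6 appends to row 2. P = [[1, 5], [4, 6], [7], [9]].
Insert 3: 3 bumps 5 from row 1; 5 bumps 6 from row 2; 6 bumps 7 from row 3; 7 bumps 9 from row 4; 9 starts row 5. P = [[1, 3], [4, 5], [6], [7], [9]].
Insert 8: appended to row 1. P = [[1, 3, 8], [4, 5], [6], [7], [9]].
Insert 2: 2 bumps 3 from row 1; 3 bumps 4 from row 2; 4 bumps 6 from row 3; 6 bumps 7 from row 4; 7 bumps 9 from row 5; 9 starts row 6. P = [[1, 2, 8], [3, 5], [4], [6], [7], [9]].

So P = [[1, 2, 8], [3, 5], [4], [6], [7], [9]], Q = [[1, 4, 8], [2, 6], [3], [5], [7], [9]].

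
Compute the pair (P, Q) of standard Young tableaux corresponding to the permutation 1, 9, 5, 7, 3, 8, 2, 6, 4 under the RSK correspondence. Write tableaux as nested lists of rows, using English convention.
P = [[1, 2, 4, 8], [3, 6], [5, 7], [9]], Q = [[1, 2, 4, 6], [3, 8], [5, 9], [7]]

Insert each entry of the permutation into P by Schensted row insertion, recording in Q the position of each new cell.

After inserting 1: P = [[1]].
After inserting 9: P = [[1, 9]].
After inserting 5: P = [[1, 5], [9]].
After inserting 7: P = [[1, 5, 7], [9]].
After inserting 3: P = [[1, 3, 7], [5], [9]].
After inserting 8: P = [[1, 3, 7, 8], [5], [9]].
After inserting 2: P = [[1, 2, 7, 8], [3], [5], [9]].
After inserting 6: P = [[1, 2, 6, 8], [3, 7], [5], [9]].
After inserting 4: P = [[1, 2, 4, 8], [3, 6], [5, 7], [9]].

So P = [[1, 2, 4, 8], [3, 6], [5, 7], [9]], Q = [[1, 2, 4, 6], [3, 8], [5, 9], [7]].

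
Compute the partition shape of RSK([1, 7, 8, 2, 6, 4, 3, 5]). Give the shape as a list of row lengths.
Row-insert each entry into an empty tableau.

After inserting 1: P = [[1]].
After inserting 7: P = [[1, 7]].
After inserting 8: P = [[1, 7, 8]].
After inserting 2: P = [[1, 2, 8], [7]].
After inserting 6: P = [[1, 2, 6], [7, 8]].
After inserting 4: P = [[1, 2, 4], [6, 8], [7]].
After inserting 3: P = [[1, 2, 3], [4, 8], [6], [7]].
After inserting 5: P = [[1, 2, 3, 5], [4, 8], [6], [7]].

The final insertion tableau P = [[1, 2, 3, 5], [4, 8], [6], [7]] has shape [4, 2, 1, 1].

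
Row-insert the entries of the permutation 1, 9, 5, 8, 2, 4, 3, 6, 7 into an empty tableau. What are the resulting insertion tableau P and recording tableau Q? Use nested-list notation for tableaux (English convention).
P = [[1, 2, 3, 6, 7], [4, 8], [5], [9]], Q = [[1, 2, 4, 8, 9], [3, 6], [5], [7]]

Insert each entry of the permutation into P by Schensted row insertion, recording in Q the position of each new cell.

Insert 1: appended to row 1. P = [[1]].
Insert 9: appended to row 1. P = [[1, 9]].
Insert 5: 5 bumps 9 from row 1; 9 starts row 2. P = [[1, 5], [9]].
Insert 8: appended to row 1. P = [[1, 5, 8], [9]].
Insert 2: 2 bumps 5 from row 1; 5 bumps 9 from row 2; 9 starts row 3. P = [[1, 2, 8], [5], [9]].
Insert 4: 4 bumps 8 from row 1; 8 appends to row 2. P = [[1, 2, 4], [5, 8], [9]].
Insert 3: 3 bumps 4 from row 1; 4 bumps 5 from row 2; 5 bumps 9 from row 3; 9 starts row 4. P = [[1, 2, 3], [4, 8], [5], [9]].
Insert 6: appended to row 1. P = [[1, 2, 3, 6], [4, 8], [5], [9]].
Insert 7: appended to row 1. P = [[1, 2, 3, 6, 7], [4, 8], [5], [9]].

So P = [[1, 2, 3, 6, 7], [4, 8], [5], [9]], Q = [[1, 2, 4, 8, 9], [3, 6], [5], [7]].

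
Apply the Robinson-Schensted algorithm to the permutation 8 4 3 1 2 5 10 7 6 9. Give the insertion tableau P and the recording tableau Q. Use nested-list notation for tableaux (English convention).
P = [[1, 2, 5, 6, 9], [3, 7], [4, 10], [8]], Q = [[1, 5, 6, 7, 10], [2, 8], [3, 9], [4]]

Insert each entry of the permutation into P by Schensted row insertion, recording in Q the position of each new cell.

Insert 8: appended to row 1. P = [[8]], Q = [[1]].
Insert 4: 4 bumps 8 from row 1; 8 starts row 2. P = [[4], [8]], Q = [[1], [2]].
Insert 3: 3 bumps 4 from row 1; 4 bumps 8 from row 2; 8 starts row 3. P = [[3], [4], [8]], Q = [[1], [2], [3]].
Insert 1: 1 bumps 3 from row 1; 3 bumps 4 from row 2; 4 bumps 8 from row 3; 8 starts row 4. P = [[1], [3], [4], [8]], Q = [[1], [2], [3], [4]].
Insert 2: appended to row 1. P = [[1, 2], [3], [4], [8]], Q = [[1, 5], [2], [3], [4]].
Insert 5: appended to row 1. P = [[1, 2, 5], [3], [4], [8]], Q = [[1, 5, 6], [2], [3], [4]].
Insert 10: appended to row 1. P = [[1, 2, 5, 10], [3], [4], [8]], Q = [[1, 5, 6, 7], [2], [3], [4]].
Insert 7: 7 bumps 10 from row 1; 10 appends to row 2. P = [[1, 2, 5, 7], [3, 10], [4], [8]], Q = [[1, 5, 6, 7], [2, 8], [3], [4]].
Insert 6: 6 bumps 7 from row 1; 7 bumps 10 from row 2; 10 appends to row 3. P = [[1, 2, 5, 6], [3, 7], [4, 10], [8]], Q = [[1, 5, 6, 7], [2, 8], [3, 9], [4]].
Insert 9: appended to row 1. P = [[1, 2, 5, 6, 9], [3, 7], [4, 10], [8]], Q = [[1, 5, 6, 7, 10], [2, 8], [3, 9], [4]].

So P = [[1, 2, 5, 6, 9], [3, 7], [4, 10], [8]], Q = [[1, 5, 6, 7, 10], [2, 8], [3, 9], [4]].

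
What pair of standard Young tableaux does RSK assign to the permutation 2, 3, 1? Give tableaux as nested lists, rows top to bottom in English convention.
Insert each entry of the permutation into P by Schensted row insertion, recording in Q the position of each new cell.

Insert 2: appended to row 1. P = [[2]], Q = [[1]].
Insert 3: appended to row 1. P = [[2, 3]], Q = [[1, 2]].
Insert 1: 1 bumps 2 from row 1; 2 starts row 2. P = [[1, 3], [2]], Q = [[1, 2], [3]].

So P = [[1, 3], [2]], Q = [[1, 2], [3]].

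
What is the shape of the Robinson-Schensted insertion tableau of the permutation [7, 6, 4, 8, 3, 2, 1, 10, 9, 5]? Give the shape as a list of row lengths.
[3, 2, 2, 1, 1, 1]

Row-insert each entry into an empty tableau.

After inserting 7: P = [[7]].
After inserting 6: P = [[6], [7]].
After inserting 4: P = [[4], [6], [7]].
After inserting 8: P = [[4, 8], [6], [7]].
After inserting 3: P = [[3, 8], [4], [6], [7]].
After inserting 2: P = [[2, 8], [3], [4], [6], [7]].
After inserting 1: P = [[1, 8], [2], [3], [4], [6], [7]].
After inserting 10: P = [[1, 8, 10], [2], [3], [4], [6], [7]].
After inserting 9: P = [[1, 8, 9], [2, 10], [3], [4], [6], [7]].
After inserting 5: P = [[1, 5, 9], [2, 8], [3, 10], [4], [6], [7]].

The final insertion tableau P = [[1, 5, 9], [2, 8], [3, 10], [4], [6], [7]] has shape [3, 2, 2, 1, 1, 1].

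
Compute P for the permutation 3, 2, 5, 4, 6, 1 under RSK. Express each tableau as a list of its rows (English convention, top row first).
Insert 3: appended to row 1. P = [[3]].
Insert 2: 2 bumps 3 from row 1; 3 starts row 2. P = [[2], [3]].
Insert 5: appended to row 1. P = [[2, 5], [3]].
Insert 4: 4 bumps 5 from row 1; 5 appends to row 2. P = [[2, 4], [3, 5]].
Insert 6: appended to row 1. P = [[2, 4, 6], [3, 5]].
Insert 1: 1 bumps 2 from row 1; 2 bumps 3 from row 2; 3 starts row 3. P = [[1, 4, 6], [2, 5], [3]].

So P = [[1, 4, 6], [2, 5], [3]].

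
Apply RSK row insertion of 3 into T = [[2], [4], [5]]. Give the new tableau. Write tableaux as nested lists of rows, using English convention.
[[2, 3], [4], [5]]

3 is larger than every entry of row 1, so it is appended to row 1. The new tableau is [[2, 3], [4], [5]].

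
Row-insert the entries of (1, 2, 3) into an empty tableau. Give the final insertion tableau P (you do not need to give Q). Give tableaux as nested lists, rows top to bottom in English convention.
Insert 1: appended to row 1. P = [[1]].
Insert 2: appended to row 1. P = [[1, 2]].
Insert 3: appended to row 1. P = [[1, 2, 3]].

So P = [[1, 2, 3]].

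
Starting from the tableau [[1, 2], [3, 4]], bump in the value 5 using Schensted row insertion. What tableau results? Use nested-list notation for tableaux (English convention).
5 is larger than every entry of row 1, so it is appended to row 1. The new tableau is [[1, 2, 5], [3, 4]].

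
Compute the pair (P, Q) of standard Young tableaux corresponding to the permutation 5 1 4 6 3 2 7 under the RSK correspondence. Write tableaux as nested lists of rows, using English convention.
P = [[1, 2, 6, 7], [3], [4], [5]], Q = [[1, 3, 4, 7], [2], [5], [6]]

Insert each entry of the permutation into P by Schensted row insertion, recording in Q the position of each new cell.

Insert 5: appended to row 1. P = [[5]].
Insert 1: 1 bumps 5 from row 1; 5 starts row 2. P = [[1], [5]].
Insert 4: appended to row 1. P = [[1, 4], [5]].
Insert 6: appended to row 1. P = [[1, 4, 6], [5]].
Insert 3: 3 bumps 4 from row 1; 4 bumps 5 from row 2; 5 starts row 3. P = [[1, 3, 6], [4], [5]].
Insert 2: 2 bumps 3 from row 1; 3 bumps 4 from row 2; 4 bumps 5 from row 3; 5 starts row 4. P = [[1, 2, 6], [3], [4], [5]].
Insert 7: appended to row 1. P = [[1, 2, 6, 7], [3], [4], [5]].

So P = [[1, 2, 6, 7], [3], [4], [5]], Q = [[1, 3, 4, 7], [2], [5], [6]].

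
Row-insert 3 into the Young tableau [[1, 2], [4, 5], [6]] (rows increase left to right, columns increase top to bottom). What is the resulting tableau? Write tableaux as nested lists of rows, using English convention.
[[1, 2, 3], [4, 5], [6]]

3 is larger than every entry of row 1, so it is appended to row 1. The new tableau is [[1, 2, 3], [4, 5], [6]].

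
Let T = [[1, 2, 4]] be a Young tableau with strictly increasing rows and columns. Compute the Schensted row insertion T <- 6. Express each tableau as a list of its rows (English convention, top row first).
[[1, 2, 4, 6]]

6 is larger than every entry of row 1, so it is appended to row 1. The new tableau is [[1, 2, 4, 6]].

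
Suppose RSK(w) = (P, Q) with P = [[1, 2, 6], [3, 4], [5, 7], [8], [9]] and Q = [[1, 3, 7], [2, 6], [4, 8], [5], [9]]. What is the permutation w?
9 5 8 3 1 4 7 6 2

Reverse the RSK construction: for i from n down to 1, find the cell of Q containing i, remove the entry at that cell from P, and reverse-bump it up through P; the value ejected from row 1 is w(i).

Step i=9: Q has 9 at row 5, column 1; remove 9 from row 5 of P and reverse-bump: 9 enters row 4 and ejects 8; 8 enters row 3 and ejects 7; 7 enters row 2 and ejects 4; 4 enters row 1 and ejects 2. So w(9) = 2. P is now [[1, 4, 6], [3, 7], [5, 8], [9]].
Step i=8: Q has 8 at row 3, column 2; remove 8 from row 3 of P and reverse-bump: 8 enters row 2 and ejects 7; 7 enters row 1 and ejects 6. So w(8) = 6. P is now [[1, 4, 7], [3, 8], [5], [9]].
Step i=7: Q has 7 at row 1, column 3; remove that cell from P, ejecting 7. So w(7) = 7. P is now [[1, 4], [3, 8], [5], [9]].
Step i=6: Q has 6 at row 2, column 2; remove 8 from row 2 of P and reverse-bump: 8 enters row 1 and ejects 4. So w(6) = 4. P is now [[1, 8], [3], [5], [9]].
Step i=5: Q has 5 at row 4, column 1; remove 9 from row 4 of P and reverse-bump: 9 enters row 3 and ejects 5; 5 enters row 2 and ejects 3; 3 enters row 1 and ejects 1. So w(5) = 1. P is now [[3, 8], [5], [9]].
Step i=4: Q has 4 at row 3, column 1; remove 9 from row 3 of P and reverse-bump: 9 enters row 2 and ejects 5; 5 enters row 1 and ejects 3. So w(4) = 3. P is now [[5, 8], [9]].
Step i=3: Q has 3 at row 1, column 2; remove that cell from P, ejecting 8. So w(3) = 8. P is now [[5], [9]].
Step i=2: Q has 2 at row 2, column 1; remove 9 from row 2 of P and reverse-bump: 9 enters row 1 and ejects 5. So w(2) = 5. P is now [[9]].
Step i=1: Q has 1 at row 1, column 1; remove that cell from P, ejecting 9. So w(1) = 9. P is now [].

So w = 9 5 8 3 1 4 7 6 2.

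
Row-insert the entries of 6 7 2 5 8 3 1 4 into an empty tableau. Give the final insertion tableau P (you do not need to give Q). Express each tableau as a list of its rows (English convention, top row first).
Insert 6: appended to row 1. P = [[6]].
Insert 7: appended to row 1. P = [[6, 7]].
Insert 2: 2 bumps 6 from row 1; 6 starts row 2. P = [[2, 7], [6]].
Insert 5: 5 bumps 7 from row 1; 7 appends to row 2. P = [[2, 5], [6, 7]].
Insert 8: appended to row 1. P = [[2, 5, 8], [6, 7]].
Insert 3: 3 bumps 5 from row 1; 5 bumps 6 from row 2; 6 starts row 3. P = [[2, 3, 8], [5, 7], [6]].
Insert 1: 1 bumps 2 from row 1; 2 bumps 5 from row 2; 5 bumps 6 from row 3; 6 starts row 4. P = [[1, 3, 8], [2, 7], [5], [6]].
Insert 4: 4 bumps 8 from row 1; 8 appends to row 2. P = [[1, 3, 4], [2, 7, 8], [5], [6]].

So P = [[1, 3, 4], [2, 7, 8], [5], [6]].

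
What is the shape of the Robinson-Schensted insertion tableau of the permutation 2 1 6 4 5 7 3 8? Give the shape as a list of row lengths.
RSK row insertion gives P = [[1, 3, 5, 7, 8], [2, 4], [6]], which has shape [5, 2, 1].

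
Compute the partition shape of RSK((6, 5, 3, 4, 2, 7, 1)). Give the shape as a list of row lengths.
RSK row insertion gives P = [[1, 4, 7], [2], [3], [5], [6]], which has shape [3, 1, 1, 1, 1].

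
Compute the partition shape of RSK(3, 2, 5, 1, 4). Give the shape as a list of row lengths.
[2, 2, 1]

Row-insert each entry into an empty tableau.

After inserting 3: P = [[3]].
After inserting 2: P = [[2], [3]].
After inserting 5: P = [[2, 5], [3]].
After inserting 1: P = [[1, 5], [2], [3]].
After inserting 4: P = [[1, 4], [2, 5], [3]].

The final insertion tableau P = [[1, 4], [2, 5], [3]] has shape [2, 2, 1].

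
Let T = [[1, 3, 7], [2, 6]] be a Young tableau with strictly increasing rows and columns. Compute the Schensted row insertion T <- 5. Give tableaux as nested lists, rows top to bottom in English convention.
In row 1, 5 replaces 7 (the leftmost entry greater than 5); 7 is bumped to row 2. 7 is appended to row 2. The new tableau is [[1, 3, 5], [2, 6, 7]].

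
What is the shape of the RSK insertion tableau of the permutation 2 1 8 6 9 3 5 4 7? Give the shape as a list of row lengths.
[4, 3, 1, 1]

Row-insert each entry into an empty tableau.

After inserting 2: P = [[2]].
After inserting 1: P = [[1], [2]].
After inserting 8: P = [[1, 8], [2]].
After inserting 6: P = [[1, 6], [2, 8]].
After inserting 9: P = [[1, 6, 9], [2, 8]].
After inserting 3: P = [[1, 3, 9], [2, 6], [8]].
After inserting 5: P = [[1, 3, 5], [2, 6, 9], [8]].
After inserting 4: P = [[1, 3, 4], [2, 5, 9], [6], [8]].
After inserting 7: P = [[1, 3, 4, 7], [2, 5, 9], [6], [8]].

The final insertion tableau P = [[1, 3, 4, 7], [2, 5, 9], [6], [8]] has shape [4, 3, 1, 1].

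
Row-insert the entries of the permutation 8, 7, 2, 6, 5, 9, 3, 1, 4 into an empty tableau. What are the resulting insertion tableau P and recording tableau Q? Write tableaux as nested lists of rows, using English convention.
P = [[1, 3, 4], [2, 9], [5], [6], [7], [8]], Q = [[1, 4, 6], [2, 9], [3], [5], [7], [8]]

Insert each entry of the permutation into P by Schensted row insertion, recording in Q the position of each new cell.

Insert 8: appended to row 1. P = [[8]].
Insert 7: 7 bumps 8 from row 1; 8 starts row 2. P = [[7], [8]].
Insert 2: 2 bumps 7 from row 1; 7 bumps 8 from row 2; 8 starts row 3. P = [[2], [7], [8]].
Insert 6: appended to row 1. P = [[2, 6], [7], [8]].
Insert 5: 5 bumps 6 from row 1; 6 bumps 7 from row 2; 7 bumps 8 from row 3; 8 starts row 4. P = [[2, 5], [6], [7], [8]].
Insert 9: appended to row 1. P = [[2, 5, 9], [6], [7], [8]].
Insert 3: 3 bumps 5 from row 1; 5 bumps 6 from row 2; 6 bumps 7 from row 3; 7 bumps 8 from row 4; 8 starts row 5. P = [[2, 3, 9], [5], [6], [7], [8]].
Insert 1: 1 bumps 2 from row 1; 2 bumps 5 from row 2; 5 bumps 6 from row 3; 6 bumps 7 from row 4; 7 bumps 8 from row 5; 8 starts row 6. P = [[1, 3, 9], [2], [5], [6], [7], [8]].
Insert 4: 4 bumps 9 from row 1; 9 appends to row 2. P = [[1, 3, 4], [2, 9], [5], [6], [7], [8]].

So P = [[1, 3, 4], [2, 9], [5], [6], [7], [8]], Q = [[1, 4, 6], [2, 9], [3], [5], [7], [8]].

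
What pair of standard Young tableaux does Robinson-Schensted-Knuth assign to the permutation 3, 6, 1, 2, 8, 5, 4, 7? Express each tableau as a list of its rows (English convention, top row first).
Insert each entry of the permutation into P by Schensted row insertion, recording in Q the position of each new cell.

Insert 3: appended to row 1. P = [[3]], Q = [[1]].
Insert 6: appended to row 1. P = [[3, 6]], Q = [[1, 2]].
Insert 1: 1 bumps 3 from row 1; 3 starts row 2. P = [[1, 6], [3]], Q = [[1, 2], [3]].
Insert 2: 2 bumps 6 from row 1; 6 appends to row 2. P = [[1, 2], [3, 6]], Q = [[1, 2], [3, 4]].
Insert 8: appended to row 1. P = [[1, 2, 8], [3, 6]], Q = [[1, 2, 5], [3, 4]].
Insert 5: 5 bumps 8 from row 1; 8 appends to row 2. P = [[1, 2, 5], [3, 6, 8]], Q = [[1, 2, 5], [3, 4, 6]].
Insert 4: 4 bumps 5 from row 1; 5 bumps 6 from row 2; 6 starts row 3. P = [[1, 2, 4], [3, 5, 8], [6]], Q = [[1, 2, 5], [3, 4, 6], [7]].
Insert 7: appended to row 1. P = [[1, 2, 4, 7], [3, 5, 8], [6]], Q = [[1, 2, 5, 8], [3, 4, 6], [7]].

So P = [[1, 2, 4, 7], [3, 5, 8], [6]], Q = [[1, 2, 5, 8], [3, 4, 6], [7]].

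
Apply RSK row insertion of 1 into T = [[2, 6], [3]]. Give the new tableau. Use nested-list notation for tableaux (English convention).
In row 1, 1 replaces 2 (the leftmost entry greater than 1); 2 is bumped to row 2. In row 2, 2 replaces 3 (the leftmost entry greater than 2); 3 is bumped to row 3. 3 starts a new row 3. The new tableau is [[1, 6], [2], [3]].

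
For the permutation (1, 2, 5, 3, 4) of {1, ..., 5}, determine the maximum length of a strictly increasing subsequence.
4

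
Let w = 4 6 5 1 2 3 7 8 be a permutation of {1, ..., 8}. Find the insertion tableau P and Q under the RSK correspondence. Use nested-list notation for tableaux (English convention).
P = [[1, 2, 3, 7, 8], [4, 5], [6]], Q = [[1, 2, 6, 7, 8], [3, 5], [4]]

Insert each entry of the permutation into P by Schensted row insertion, recording in Q the position of each new cell.

After inserting 4: P = [[4]].
After inserting 6: P = [[4, 6]].
After inserting 5: P = [[4, 5], [6]].
After inserting 1: P = [[1, 5], [4], [6]].
After inserting 2: P = [[1, 2], [4, 5], [6]].
After inserting 3: P = [[1, 2, 3], [4, 5], [6]].
After inserting 7: P = [[1, 2, 3, 7], [4, 5], [6]].
After inserting 8: P = [[1, 2, 3, 7, 8], [4, 5], [6]].

So P = [[1, 2, 3, 7, 8], [4, 5], [6]], Q = [[1, 2, 6, 7, 8], [3, 5], [4]].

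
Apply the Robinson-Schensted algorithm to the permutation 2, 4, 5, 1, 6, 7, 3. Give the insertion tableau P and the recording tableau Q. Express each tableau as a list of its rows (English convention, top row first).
P = [[1, 3, 5, 6, 7], [2, 4]], Q = [[1, 2, 3, 5, 6], [4, 7]]

Insert each entry of the permutation into P by Schensted row insertion, recording in Q the position of each new cell.

Insert 2: appended to row 1. P = [[2]].
Insert 4: appended to row 1. P = [[2, 4]].
Insert 5: appended to row 1. P = [[2, 4, 5]].
Insert 1: 1 bumps 2 from row 1; 2 starts row 2. P = [[1, 4, 5], [2]].
Insert 6: appended to row 1. P = [[1, 4, 5, 6], [2]].
Insert 7: appended to row 1. P = [[1, 4, 5, 6, 7], [2]].
Insert 3: 3 bumps 4 from row 1; 4 appends to row 2. P = [[1, 3, 5, 6, 7], [2, 4]].

So P = [[1, 3, 5, 6, 7], [2, 4]], Q = [[1, 2, 3, 5, 6], [4, 7]].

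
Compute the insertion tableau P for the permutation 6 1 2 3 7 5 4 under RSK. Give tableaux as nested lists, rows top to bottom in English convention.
P = [[1, 2, 3, 4], [5, 7], [6]]

After inserting 6: P = [[6]].
After inserting 1: P = [[1], [6]].
After inserting 2: P = [[1, 2], [6]].
After inserting 3: P = [[1, 2, 3], [6]].
After inserting 7: P = [[1, 2, 3, 7], [6]].
After inserting 5: P = [[1, 2, 3, 5], [6, 7]].
After inserting 4: P = [[1, 2, 3, 4], [5, 7], [6]].

So P = [[1, 2, 3, 4], [5, 7], [6]].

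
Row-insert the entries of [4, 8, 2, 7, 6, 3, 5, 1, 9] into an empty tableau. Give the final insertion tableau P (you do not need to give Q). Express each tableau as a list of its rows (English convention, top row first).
P = [[1, 3, 5, 9], [2, 6], [4], [7], [8]]

Insert 4: appended to row 1. P = [[4]].
Insert 8: appended to row 1. P = [[4, 8]].
Insert 2: 2 bumps 4 from row 1; 4 starts row 2. P = [[2, 8], [4]].
Insert 7: 7 bumps 8 from row 1; 8 appends to row 2. P = [[2, 7], [4, 8]].
Insert 6: 6 bumps 7 from row 1; 7 bumps 8 from row 2; 8 starts row 3. P = [[2, 6], [4, 7], [8]].
Insert 3: 3 bumps 6 from row 1; 6 bumps 7 from row 2; 7 bumps 8 from row 3; 8 starts row 4. P = [[2, 3], [4, 6], [7], [8]].
Insert 5: appended to row 1. P = [[2, 3, 5], [4, 6], [7], [8]].
Insert 1: 1 bumps 2 from row 1; 2 bumps 4 from row 2; 4 bumps 7 from row 3; 7 bumps 8 from row 4; 8 starts row 5. P = [[1, 3, 5], [2, 6], [4], [7], [8]].
Insert 9: appended to row 1. P = [[1, 3, 5, 9], [2, 6], [4], [7], [8]].

So P = [[1, 3, 5, 9], [2, 6], [4], [7], [8]].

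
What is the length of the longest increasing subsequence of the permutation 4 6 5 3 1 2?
2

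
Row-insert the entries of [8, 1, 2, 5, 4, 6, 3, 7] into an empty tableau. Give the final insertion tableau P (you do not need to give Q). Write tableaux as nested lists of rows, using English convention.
P = [[1, 2, 3, 6, 7], [4], [5], [8]]

Insert 8: appended to row 1. P = [[8]].
Insert 1: 1 bumps 8 from row 1; 8 starts row 2. P = [[1], [8]].
Insert 2: appended to row 1. P = [[1, 2], [8]].
Insert 5: appended to row 1. P = [[1, 2, 5], [8]].
Insert 4: 4 bumps 5 from row 1; 5 bumps 8 from row 2; 8 starts row 3. P = [[1, 2, 4], [5], [8]].
Insert 6: appended to row 1. P = [[1, 2, 4, 6], [5], [8]].
Insert 3: 3 bumps 4 from row 1; 4 bumps 5 from row 2; 5 bumps 8 from row 3; 8 starts row 4. P = [[1, 2, 3, 6], [4], [5], [8]].
Insert 7: appended to row 1. P = [[1, 2, 3, 6, 7], [4], [5], [8]].

So P = [[1, 2, 3, 6, 7], [4], [5], [8]].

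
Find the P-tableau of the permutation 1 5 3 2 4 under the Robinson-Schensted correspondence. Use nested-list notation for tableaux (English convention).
P = [[1, 2, 4], [3], [5]]

Insert 1: appended to row 1. P = [[1]].
Insert 5: appended to row 1. P = [[1, 5]].
Insert 3: 3 bumps 5 from row 1; 5 starts row 2. P = [[1, 3], [5]].
Insert 2: 2 bumps 3 from row 1; 3 bumps 5 from row 2; 5 starts row 3. P = [[1, 2], [3], [5]].
Insert 4: appended to row 1. P = [[1, 2, 4], [3], [5]].

So P = [[1, 2, 4], [3], [5]].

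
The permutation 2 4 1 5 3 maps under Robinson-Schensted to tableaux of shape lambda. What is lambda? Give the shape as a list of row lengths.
[3, 2]

Row-insert each entry into an empty tableau.

After inserting 2: P = [[2]].
After inserting 4: P = [[2, 4]].
After inserting 1: P = [[1, 4], [2]].
After inserting 5: P = [[1, 4, 5], [2]].
After inserting 3: P = [[1, 3, 5], [2, 4]].

The final insertion tableau P = [[1, 3, 5], [2, 4]] has shape [3, 2].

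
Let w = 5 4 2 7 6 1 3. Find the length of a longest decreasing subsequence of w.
4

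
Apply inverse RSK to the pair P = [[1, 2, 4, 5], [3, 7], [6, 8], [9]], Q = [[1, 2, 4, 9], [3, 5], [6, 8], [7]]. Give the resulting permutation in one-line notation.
1 6 3 9 8 7 2 4 5

Reverse the RSK construction: for i from n down to 1, find the cell of Q containing i, remove the entry at that cell from P, and reverse-bump it up through P; the value ejected from row 1 is w(i).

Step i=9: Q has 9 at row 1, column 4; remove that cell from P, ejecting 5. So w(9) = 5. P is now [[1, 2, 4], [3, 7], [6, 8], [9]].
Step i=8: Q has 8 at row 3, column 2; remove 8 from row 3 of P and reverse-bump: 8 enters row 2 and ejects 7; 7 enters row 1 and ejects 4. So w(8) = 4. P is now [[1, 2, 7], [3, 8], [6], [9]].
Step i=7: Q has 7 at row 4, column 1; remove 9 from row 4 of P and reverse-bump: 9 enters row 3 and ejects 6; 6 enters row 2 and ejects 3; 3 enters row 1 and ejects 2. So w(7) = 2. P is now [[1, 3, 7], [6, 8], [9]].
Step i=6: Q has 6 at row 3, column 1; remove 9 from row 3 of P and reverse-bump: 9 enters row 2 and ejects 8; 8 enters row 1 and ejects 7. So w(6) = 7. P is now [[1, 3, 8], [6, 9]].
Step i=5: Q has 5 at row 2, column 2; remove 9 from row 2 of P and reverse-bump: 9 enters row 1 and ejects 8. So w(5) = 8. P is now [[1, 3, 9], [6]].
Step i=4: Q has 4 at row 1, column 3; remove that cell from P, ejecting 9. So w(4) = 9. P is now [[1, 3], [6]].
Step i=3: Q has 3 at row 2, column 1; remove 6 from row 2 of P and reverse-bump: 6 enters row 1 and ejects 3. So w(3) = 3. P is now [[1, 6]].
Step i=2: Q has 2 at row 1, column 2; remove that cell from P, ejecting 6. So w(2) = 6. P is now [[1]].
Step i=1: Q has 1 at row 1, column 1; remove that cell from P, ejecting 1. So w(1) = 1. P is now [].

So w = 1 6 3 9 8 7 2 4 5.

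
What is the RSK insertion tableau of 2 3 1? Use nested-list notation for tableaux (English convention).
P = [[1, 3], [2]]

Insert 2: appended to row 1. P = [[2]].
Insert 3: appended to row 1. P = [[2, 3]].
Insert 1: 1 bumps 2 from row 1; 2 starts row 2. P = [[1, 3], [2]].

So P = [[1, 3], [2]].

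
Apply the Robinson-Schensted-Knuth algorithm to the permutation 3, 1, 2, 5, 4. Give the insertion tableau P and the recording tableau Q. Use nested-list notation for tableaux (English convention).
P = [[1, 2, 4], [3, 5]], Q = [[1, 3, 4], [2, 5]]

Insert each entry of the permutation into P by Schensted row insertion, recording in Q the position of each new cell.

Insert 3: appended to row 1. P = [[3]].
Insert 1: 1 bumps 3 from row 1; 3 starts row 2. P = [[1], [3]].
Insert 2: appended to row 1. P = [[1, 2], [3]].
Insert 5: appended to row 1. P = [[1, 2, 5], [3]].
Insert 4: 4 bumps 5 from row 1; 5 appends to row 2. P = [[1, 2, 4], [3, 5]].

So P = [[1, 2, 4], [3, 5]], Q = [[1, 3, 4], [2, 5]].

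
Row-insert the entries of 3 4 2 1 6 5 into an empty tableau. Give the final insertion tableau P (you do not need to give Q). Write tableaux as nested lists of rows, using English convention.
Insert 3: appended to row 1. P = [[3]].
Insert 4: appended to row 1. P = [[3, 4]].
Insert 2: 2 bumps 3 from row 1; 3 starts row 2. P = [[2, 4], [3]].
Insert 1: 1 bumps 2 from row 1; 2 bumps 3 from row 2; 3 starts row 3. P = [[1, 4], [2], [3]].
Insert 6: appended to row 1. P = [[1, 4, 6], [2], [3]].
Insert 5: 5 bumps 6 from row 1; 6 appends to row 2. P = [[1, 4, 5], [2, 6], [3]].

So P = [[1, 4, 5], [2, 6], [3]].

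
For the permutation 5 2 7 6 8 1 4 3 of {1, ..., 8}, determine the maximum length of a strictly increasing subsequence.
3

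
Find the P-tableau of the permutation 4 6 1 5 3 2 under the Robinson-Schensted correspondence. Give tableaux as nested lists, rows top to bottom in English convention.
P = [[1, 2], [3, 5], [4], [6]]

Insert 4: appended to row 1. P = [[4]].
Insert 6: appended to row 1. P = [[4, 6]].
Insert 1: 1 bumps 4 from row 1; 4 starts row 2. P = [[1, 6], [4]].
Insert 5: 5 bumps 6 from row 1; 6 appends to row 2. P = [[1, 5], [4, 6]].
Insert 3: 3 bumps 5 from row 1; 5 bumps 6 from row 2; 6 starts row 3. P = [[1, 3], [4, 5], [6]].
Insert 2: 2 bumps 3 from row 1; 3 bumps 4 from row 2; 4 bumps 6 from row 3; 6 starts row 4. P = [[1, 2], [3, 5], [4], [6]].

So P = [[1, 2], [3, 5], [4], [6]].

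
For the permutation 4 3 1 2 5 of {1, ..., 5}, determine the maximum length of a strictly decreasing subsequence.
3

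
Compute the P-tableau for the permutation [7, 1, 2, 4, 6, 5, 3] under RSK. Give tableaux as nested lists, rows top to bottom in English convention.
P = [[1, 2, 3, 5], [4], [6], [7]]

Insert 7: appended to row 1. P = [[7]].
Insert 1: 1 bumps 7 from row 1; 7 starts row 2. P = [[1], [7]].
Insert 2: appended to row 1. P = [[1, 2], [7]].
Insert 4: appended to row 1. P = [[1, 2, 4], [7]].
Insert 6: appended to row 1. P = [[1, 2, 4, 6], [7]].
Insert 5: 5 bumps 6 from row 1; 6 bumps 7 from row 2; 7 starts row 3. P = [[1, 2, 4, 5], [6], [7]].
Insert 3: 3 bumps 4 from row 1; 4 bumps 6 from row 2; 6 bumps 7 from row 3; 7 starts row 4. P = [[1, 2, 3, 5], [4], [6], [7]].

So P = [[1, 2, 3, 5], [4], [6], [7]].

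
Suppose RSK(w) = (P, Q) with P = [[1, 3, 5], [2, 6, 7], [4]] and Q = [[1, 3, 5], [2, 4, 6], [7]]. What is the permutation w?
Reverse the RSK construction: for i from n down to 1, find the cell of Q containing i, remove the entry at that cell from P, and reverse-bump it up through P; the value ejected from row 1 is w(i).

Step i=7: Q has 7 at row 3, column 1; remove 4 from row 3 of P and reverse-bump: 4 enters row 2 and ejects 2; 2 enters row 1 and ejects 1. So w(7) = 1. P is now [[2, 3, 5], [4, 6, 7]].
Step i=6: Q has 6 at row 2, column 3; remove 7 from row 2 of P and reverse-bump: 7 enters row 1 and ejects 5. So w(6) = 5. P is now [[2, 3, 7], [4, 6]].
Step i=5: Q has 5 at row 1, column 3; remove that cell from P, ejecting 7. So w(5) = 7. P is now [[2, 3], [4, 6]].
Step i=4: Q has 4 at row 2, column 2; remove 6 from row 2 of P and reverse-bump: 6 enters row 1 and ejects 3. So w(4) = 3. P is now [[2, 6], [4]].
Step i=3: Q has 3 at row 1, column 2; remove that cell from P, ejecting 6. So w(3) = 6. P is now [[2], [4]].
Step i=2: Q has 2 at row 2, column 1; remove 4 from row 2 of P and reverse-bump: 4 enters row 1 and ejects 2. So w(2) = 2. P is now [[4]].
Step i=1: Q has 1 at row 1, column 1; remove that cell from P, ejecting 4. So w(1) = 4. P is now [].

So w = 4 2 6 3 7 5 1.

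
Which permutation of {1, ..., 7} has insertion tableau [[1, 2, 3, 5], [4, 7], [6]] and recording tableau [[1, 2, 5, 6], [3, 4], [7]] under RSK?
6 7 1 2 4 5 3

Reverse the RSK construction: for i from n down to 1, find the cell of Q containing i, remove the entry at that cell from P, and reverse-bump it up through P; the value ejected from row 1 is w(i).

Step i=7: Q has 7 at row 3, column 1; remove 6 from row 3 of P and reverse-bump: 6 enters row 2 and ejects 4; 4 enters row 1 and ejects 3. So w(7) = 3. P is now [[1, 2, 4, 5], [6, 7]].
Step i=6: Q has 6 at row 1, column 4; remove that cell from P, ejecting 5. So w(6) = 5. P is now [[1, 2, 4], [6, 7]].
Step i=5: Q has 5 at row 1, column 3; remove that cell from P, ejecting 4. So w(5) = 4. P is now [[1, 2], [6, 7]].
Step i=4: Q has 4 at row 2, column 2; remove 7 from row 2 of P and reverse-bump: 7 enters row 1 and ejects 2. So w(4) = 2. P is now [[1, 7], [6]].
Step i=3: Q has 3 at row 2, column 1; remove 6 from row 2 of P and reverse-bump: 6 enters row 1 and ejects 1. So w(3) = 1. P is now [[6, 7]].
Step i=2: Q has 2 at row 1, column 2; remove that cell from P, ejecting 7. So w(2) = 7. P is now [[6]].
Step i=1: Q has 1 at row 1, column 1; remove that cell from P, ejecting 6. So w(1) = 6. P is now [].

So w = 6 7 1 2 4 5 3.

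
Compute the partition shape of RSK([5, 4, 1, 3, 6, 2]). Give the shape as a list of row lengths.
Row-insert each entry into an empty tableau.

After inserting 5: P = [[5]].
After inserting 4: P = [[4], [5]].
After inserting 1: P = [[1], [4], [5]].
After inserting 3: P = [[1, 3], [4], [5]].
After inserting 6: P = [[1, 3, 6], [4], [5]].
After inserting 2: P = [[1, 2, 6], [3], [4], [5]].

The final insertion tableau P = [[1, 2, 6], [3], [4], [5]] has shape [3, 1, 1, 1].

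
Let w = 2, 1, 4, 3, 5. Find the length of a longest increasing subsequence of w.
3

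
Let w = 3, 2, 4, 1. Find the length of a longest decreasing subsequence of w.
3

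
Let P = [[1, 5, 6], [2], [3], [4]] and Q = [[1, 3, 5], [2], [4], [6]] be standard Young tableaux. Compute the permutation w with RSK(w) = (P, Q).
4 3 5 2 6 1

Reverse the RSK construction: for i from n down to 1, find the cell of Q containing i, remove the entry at that cell from P, and reverse-bump it up through P; the value ejected from row 1 is w(i).

Step i=6: Q has 6 at row 4, column 1; remove 4 from row 4 of P and reverse-bump: 4 enters row 3 and ejects 3; 3 enters row 2 and ejects 2; 2 enters row 1 and ejects 1. So w(6) = 1. P is now [[2, 5, 6], [3], [4]].
Step i=5: Q has 5 at row 1, column 3; remove that cell from P, ejecting 6. So w(5) = 6. P is now [[2, 5], [3], [4]].
Step i=4: Q has 4 at row 3, column 1; remove 4 from row 3 of P and reverse-bump: 4 enters row 2 and ejects 3; 3 enters row 1 and ejects 2. So w(4) = 2. P is now [[3, 5], [4]].
Step i=3: Q has 3 at row 1, column 2; remove that cell from P, ejecting 5. So w(3) = 5. P is now [[3], [4]].
Step i=2: Q has 2 at row 2, column 1; remove 4 from row 2 of P and reverse-bump: 4 enters row 1 and ejects 3. So w(2) = 3. P is now [[4]].
Step i=1: Q has 1 at row 1, column 1; remove that cell from P, ejecting 4. So w(1) = 4. P is now [].

So w = 4 3 5 2 6 1.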